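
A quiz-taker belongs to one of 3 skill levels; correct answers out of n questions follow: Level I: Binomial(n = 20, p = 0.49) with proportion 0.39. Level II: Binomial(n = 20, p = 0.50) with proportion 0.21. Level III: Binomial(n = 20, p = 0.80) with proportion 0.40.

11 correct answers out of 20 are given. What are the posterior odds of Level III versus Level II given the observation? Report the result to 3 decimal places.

0.088

Posterior odds = (w_i f_i(x)) / (w_j f_j(x)); the normalising sum cancels.
Evaluate each component's likelihood at the observed value:
  p_I = 0.153283
  p_II = 0.160179
  p_III = 0.00738696
Posterior odds = (w_III·p_III) / (w_II·p_II) = (0.40·0.00738696) / (0.21·0.160179) = 0.00295478 / 0.0336376 ≈ 0.088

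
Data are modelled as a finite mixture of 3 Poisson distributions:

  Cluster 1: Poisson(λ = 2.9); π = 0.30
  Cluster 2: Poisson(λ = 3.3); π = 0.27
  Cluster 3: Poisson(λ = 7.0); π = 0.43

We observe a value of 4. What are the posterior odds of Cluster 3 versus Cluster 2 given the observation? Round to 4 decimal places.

0.7972

Only the two components matter; the odds are (P(Z=i) f_i(x)) / (P(Z=j) f_j(x)).
Evaluate each component's likelihood at the observed value:
  p_1 = e^(−2.9)·2.9^4/4! = 0.162154
  p_2 = e^(−3.3)·3.3^4/4! = 0.182252
  p_3 = e^(−7.0)·7.0^4/4! = 0.0912262
Odds = (0.43/0.27) × (0.0912262/0.182252) = 1.59259 × 0.500549 ≈ 0.7972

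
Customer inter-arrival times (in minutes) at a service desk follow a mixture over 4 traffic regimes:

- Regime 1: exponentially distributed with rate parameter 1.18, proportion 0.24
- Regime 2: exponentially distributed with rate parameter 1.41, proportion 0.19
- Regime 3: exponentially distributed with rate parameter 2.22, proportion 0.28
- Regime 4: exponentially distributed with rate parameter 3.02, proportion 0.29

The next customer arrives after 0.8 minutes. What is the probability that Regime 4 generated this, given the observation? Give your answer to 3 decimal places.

0.206

The responsibility of component k is π_k f_k(x) divided by Σ_j π_j f_j(x).
Component likelihoods at x = 0.8 minutes:
  p_1 = 1.18·e^(−1.18·0.8) = 1.18·e^(−0.9440) = 0.459101
  p_2 = 1.41·e^(−1.41·0.8) = 1.41·e^(−1.1280) = 0.456389
  p_3 = 2.22·e^(−2.22·0.8) = 2.22·e^(−1.7760) = 0.375877
  p_4 = 3.02·e^(−3.02·0.8) = 3.02·e^(−2.4160) = 0.26962
Unnormalised posteriors:
  π_1·p_1 = 0.24 × 0.459101 = 0.110184
  π_2·p_2 = 0.19 × 0.456389 = 0.0867139
  π_3·p_3 = 0.28 × 0.375877 = 0.105246
  π_4·p_4 = 0.29 × 0.26962 = 0.0781897
Sum: 0.110184 + 0.0867139 + 0.105246 + 0.0781897 = 0.380333
So the posterior for Regime 4 is 0.0781897 / 0.380333 ≈ 0.206.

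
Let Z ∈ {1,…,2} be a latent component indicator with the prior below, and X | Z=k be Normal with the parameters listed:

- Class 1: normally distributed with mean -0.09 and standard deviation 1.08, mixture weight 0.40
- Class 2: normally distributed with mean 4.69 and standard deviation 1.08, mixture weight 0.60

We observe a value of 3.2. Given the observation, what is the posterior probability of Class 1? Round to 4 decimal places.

0.0164

The responsibility of component k is w_k f_k(x) divided by Σ_j w_j f_j(x).
Evaluate each component's likelihood at the observed value:
  L_1 = 0.00356761
  L_2 = 0.142618
Weight by the priors:
  w_1·L_1 = 0.40 × 0.00356761 = 0.00142704
  w_2·L_2 = 0.60 × 0.142618 = 0.0855705
Normaliser: 0.00142704 + 0.0855705 = 0.0869976
So the posterior for Class 1 is 0.00142704 / 0.0869976 ≈ 0.0164.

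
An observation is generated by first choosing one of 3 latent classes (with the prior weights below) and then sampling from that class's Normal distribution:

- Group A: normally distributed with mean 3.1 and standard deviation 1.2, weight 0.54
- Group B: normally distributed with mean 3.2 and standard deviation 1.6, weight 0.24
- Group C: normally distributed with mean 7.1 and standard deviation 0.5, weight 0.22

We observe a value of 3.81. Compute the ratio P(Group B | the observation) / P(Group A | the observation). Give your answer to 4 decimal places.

0.3693

The posterior odds equal the prior odds times the likelihood ratio: (π_i/π_j)·(f_i(x)/f_j(x)).
Component likelihoods at x = 3.81:
  L_A = 0.279069
  L_B = 0.231861
  L_C = 3.16407e-10
Posterior odds = (π_B·L_B) / (π_A·L_A) = (0.24·0.231861) / (0.54·0.279069) = 0.0556466 / 0.150697 ≈ 0.3693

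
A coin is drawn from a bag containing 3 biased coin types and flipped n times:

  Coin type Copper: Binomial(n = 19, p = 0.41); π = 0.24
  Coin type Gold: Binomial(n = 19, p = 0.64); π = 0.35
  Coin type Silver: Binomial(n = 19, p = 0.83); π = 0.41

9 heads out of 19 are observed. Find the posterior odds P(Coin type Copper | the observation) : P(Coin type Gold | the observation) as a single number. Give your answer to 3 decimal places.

1.742

Since P(k|x) ∝ w_k f_k(x), the posterior odds are w_i f_i(x) / (w_j f_j(x)).
Binomial probabilities:
  f_Copper = C(19,9)·0.41^9·0.59^10 = 92378·0.000327382·0.00511117 = 0.154576
  f_Gold = C(19,9)·0.64^9·0.36^10 = 92378·0.0180144·3.65616e-05 = 0.0608434
  f_Silver = C(19,9)·0.83^9·0.17^10 = 92378·0.18694·2.01599e-08 = 0.000348145
Posterior odds = (w_Copper·f_Copper) / (w_Gold·f_Gold) = (0.24·0.154576) / (0.35·0.0608434) = 0.0370984 / 0.0212952 ≈ 1.742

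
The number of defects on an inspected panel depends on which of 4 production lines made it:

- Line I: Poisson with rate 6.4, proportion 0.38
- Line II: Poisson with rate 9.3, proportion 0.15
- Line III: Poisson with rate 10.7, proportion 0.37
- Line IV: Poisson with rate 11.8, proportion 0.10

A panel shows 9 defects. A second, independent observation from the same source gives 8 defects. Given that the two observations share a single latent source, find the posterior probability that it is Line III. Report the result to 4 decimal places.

0.3748

Posterior ∝ prior × likelihood, so P(k | x) ∝ w_k f_k(x); normalise over all components.
Since both observations come from the same component, the likelihood for component k is f_k(x₁)·f_k(x₂).
  f_I = [0.0824844] × [0.115994] = 0.00956768
  f_II = [0.131113] × [0.126883] = 0.016636
  f_III = [0.114219] × [0.0960724] = 0.0109733
  f_IV = [0.0917276] × [0.0699617] = 0.00641742
Multiply by the mixture weights:
  w_I·f_I = 0.38 × 0.00956768 = 0.00363572
  w_II·f_II = 0.15 × 0.016636 = 0.0024954
  w_III·f_III = 0.37 × 0.0109733 = 0.00406014
  w_IV·f_IV = 0.10 × 0.00641742 = 0.000641742
Denominator: 0.00363572 + 0.0024954 + 0.00406014 + 0.000641742 = 0.010833
P(Line III | x) ≈ 0.3748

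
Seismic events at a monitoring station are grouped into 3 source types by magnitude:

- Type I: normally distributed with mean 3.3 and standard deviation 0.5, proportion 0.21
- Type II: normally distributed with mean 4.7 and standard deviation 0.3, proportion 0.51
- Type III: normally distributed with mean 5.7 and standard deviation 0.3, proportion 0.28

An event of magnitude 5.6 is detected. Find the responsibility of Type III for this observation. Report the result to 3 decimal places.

By Bayes' theorem, P(k | x) = w_k f_k(x) / Σ_j w_j f_j(x).
Component likelihoods at x = 5.6:
  f_I = 2.02817e-05
  f_II = 0.0147728
  f_III = 1.25794
Multiply by the mixture weights:
  w_I·f_I = 0.21 × 2.02817e-05 = 4.25916e-06
  w_II·f_II = 0.51 × 0.0147728 = 0.00753414
  w_III·f_III = 0.28 × 1.25794 = 0.352224
Marginal: 4.25916e-06 + 0.00753414 + 0.352224 = 0.359763
Responsibility of Type III: 0.352224 / 0.359763 ≈ 0.979

0.979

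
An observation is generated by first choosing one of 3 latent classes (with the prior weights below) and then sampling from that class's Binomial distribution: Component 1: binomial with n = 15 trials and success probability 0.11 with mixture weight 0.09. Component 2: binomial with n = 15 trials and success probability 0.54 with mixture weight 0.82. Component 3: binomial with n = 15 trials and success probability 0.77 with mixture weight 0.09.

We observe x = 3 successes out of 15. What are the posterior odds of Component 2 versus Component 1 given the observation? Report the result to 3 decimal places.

0.392

Posterior odds = (π_i f_i(x)) / (π_j f_j(x)); the normalising sum cancels.
Binomial probabilities:
  L_1 = C(15,3)·0.11^3·0.89^12 = 455·0.001331·0.24699 = 0.149579
  L_2 = C(15,3)·0.54^3·0.46^12 = 455·0.157464·8.97623e-05 = 0.00643112
  L_3 = C(15,3)·0.77^3·0.23^12 = 455·0.456533·2.19146e-08 = 4.55216e-06
Posterior odds = (π_2·L_2) / (π_1·L_1) = (0.82·0.00643112) / (0.09·0.149579) = 0.00527352 / 0.0134621 ≈ 0.392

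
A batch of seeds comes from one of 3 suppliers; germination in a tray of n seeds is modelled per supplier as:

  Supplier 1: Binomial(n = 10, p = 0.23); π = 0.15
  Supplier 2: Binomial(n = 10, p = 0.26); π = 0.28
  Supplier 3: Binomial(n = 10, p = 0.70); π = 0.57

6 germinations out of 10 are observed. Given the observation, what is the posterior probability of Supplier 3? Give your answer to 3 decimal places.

0.942

Apply Bayes' rule: the posterior for each component is proportional to its prior times its likelihood at x.
Component likelihoods at x = 6 germinations out of 10:
  f_1 = C(10,6)·0.23^6·0.77^4 = 210·0.000148036·0.35153 = 0.0109282
  f_2 = C(10,6)·0.26^6·0.74^4 = 210·0.000308916·0.299866 = 0.019453
  f_3 = C(10,6)·0.70^6·0.30^4 = 210·0.117649·0.0081 = 0.200121
Unnormalised posteriors:
  π_1·f_1 = 0.15 × 0.0109282 = 0.00163923
  π_2·f_2 = 0.28 × 0.019453 = 0.00544684
  π_3·f_3 = 0.57 × 0.200121 = 0.114069
Denominator: 0.00163923 + 0.00544684 + 0.114069 = 0.121155
Responsibility of Supplier 3: 0.114069 / 0.121155 ≈ 0.942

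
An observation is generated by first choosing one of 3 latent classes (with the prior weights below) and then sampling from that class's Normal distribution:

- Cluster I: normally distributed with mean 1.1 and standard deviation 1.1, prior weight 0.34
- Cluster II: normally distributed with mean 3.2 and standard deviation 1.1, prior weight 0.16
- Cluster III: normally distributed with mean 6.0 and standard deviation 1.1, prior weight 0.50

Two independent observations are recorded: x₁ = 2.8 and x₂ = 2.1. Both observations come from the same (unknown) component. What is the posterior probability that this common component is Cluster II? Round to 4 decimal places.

Apply Bayes' rule: the posterior for each component is proportional to its prior times its likelihood at x.
Since both observations come from the same component, the likelihood for component k is f_k(x₁)·f_k(x₂).
  p_I = [0.109869] × [0.239915] = 0.0263593
  p_II = [0.339472] × [0.219973] = 0.0746748
  p_III = [0.00527038] × [0.000675963] = 3.56258e-06
Unnormalised posteriors:
  P(Z=I)·p_I = 0.34 × 0.0263593 = 0.00896215
  P(Z=II)·p_II = 0.16 × 0.0746748 = 0.011948
  P(Z=III)·p_III = 0.50 × 3.56258e-06 = 1.78129e-06
Normaliser: 0.00896215 + 0.011948 + 1.78129e-06 = 0.0209119
P(Cluster II | x₁, x₂) ≈ 0.5713

0.5713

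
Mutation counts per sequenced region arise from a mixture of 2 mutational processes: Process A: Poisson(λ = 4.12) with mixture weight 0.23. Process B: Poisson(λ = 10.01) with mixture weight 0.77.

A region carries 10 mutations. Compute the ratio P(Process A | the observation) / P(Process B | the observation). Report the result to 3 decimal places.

0.015

Posterior odds = (P(Z=i) f_i(x)) / (P(Z=j) f_j(x)); the normalising sum cancels.
Poisson probabilities:
  L_A = e^(−4.12)·4.12^10/10! = 0.00630835
  L_B = e^(−10.01)·10.01^10/10! = 0.125109
Odds = (0.23/0.77) × (0.00630835/0.125109) = 0.298701 × 0.0504227 ≈ 0.015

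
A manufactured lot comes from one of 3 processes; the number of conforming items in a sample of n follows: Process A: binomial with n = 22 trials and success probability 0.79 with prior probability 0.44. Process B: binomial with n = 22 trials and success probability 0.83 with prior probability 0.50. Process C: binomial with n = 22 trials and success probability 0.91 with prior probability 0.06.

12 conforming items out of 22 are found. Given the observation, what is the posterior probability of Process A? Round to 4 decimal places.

The responsibility of component k is w_k f_k(x) divided by Σ_j w_j f_j(x).
Binomial probabilities:
  p_A = 0.0063736
  p_B = 0.00139345
  p_C = 7.2709e-06
Weight by the priors:
  w_A·p_A = 0.44 × 0.0063736 = 0.00280438
  w_B·p_B = 0.50 × 0.00139345 = 0.000696727
  w_C·p_C = 0.06 × 7.2709e-06 = 4.36254e-07
Evidence: 0.00280438 + 0.000696727 + 4.36254e-07 = 0.00350155
P(Process A | x) ≈ 0.8009

0.8009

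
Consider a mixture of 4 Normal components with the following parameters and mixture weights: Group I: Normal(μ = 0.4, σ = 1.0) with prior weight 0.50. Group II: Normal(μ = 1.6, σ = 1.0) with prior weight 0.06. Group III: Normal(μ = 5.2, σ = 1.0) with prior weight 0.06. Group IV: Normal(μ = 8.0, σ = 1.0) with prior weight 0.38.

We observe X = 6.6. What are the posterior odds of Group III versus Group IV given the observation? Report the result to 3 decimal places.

The posterior odds equal the prior odds times the likelihood ratio: (π_i/π_j)·(f_i(x)/f_j(x)).
Component likelihoods at x = 6.6:
  f_I = (1/(1.0·√(2π)))·exp(−(6.6−0.4)²/(2·1.0²)) = 0.398942·exp(-19.22000) = 1.79378e-09
  f_II = (1/(1.0·√(2π)))·exp(−(6.6−1.6)²/(2·1.0²)) = 0.398942·exp(-12.50000) = 1.48672e-06
  f_III = (1/(1.0·√(2π)))·exp(−(6.6−5.2)²/(2·1.0²)) = 0.398942·exp(-0.98000) = 0.149727
  f_IV = (1/(1.0·√(2π)))·exp(−(6.6−8.0)²/(2·1.0²)) = 0.398942·exp(-0.98000) = 0.149727
Odds = (0.06/0.38) × (0.149727/0.149727) = 0.157895 × 1 ≈ 0.158

0.158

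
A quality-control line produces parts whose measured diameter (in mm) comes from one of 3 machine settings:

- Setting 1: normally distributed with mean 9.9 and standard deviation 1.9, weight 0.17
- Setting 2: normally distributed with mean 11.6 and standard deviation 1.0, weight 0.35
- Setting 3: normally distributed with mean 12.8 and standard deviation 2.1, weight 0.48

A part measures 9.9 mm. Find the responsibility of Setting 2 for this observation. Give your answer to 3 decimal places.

0.317

The responsibility of component k is w_k f_k(x) divided by Σ_j w_j f_j(x).
Component likelihoods at x = 9.9 mm:
  L_1 = (1/(1.9·√(2π)))·exp(−(9.9−9.9)²/(2·1.9²)) = 0.209970·exp(-0.00000) = 0.20997
  L_2 = (1/(1.0·√(2π)))·exp(−(9.9−11.6)²/(2·1.0²)) = 0.398942·exp(-1.44500) = 0.0940491
  L_3 = (1/(2.1·√(2π)))·exp(−(9.9−12.8)²/(2·2.1²)) = 0.189973·exp(-0.95351) = 0.0732124
Weight by the priors:
  w_1·L_1 = 0.17 × 0.20997 = 0.0356948
  w_2·L_2 = 0.35 × 0.0940491 = 0.0329172
  w_3·L_3 = 0.48 × 0.0732124 = 0.0351419
Evidence: 0.0356948 + 0.0329172 + 0.0351419 = 0.103754
P(Setting 2 | x) = 0.0329172 / 0.103754 ≈ 0.317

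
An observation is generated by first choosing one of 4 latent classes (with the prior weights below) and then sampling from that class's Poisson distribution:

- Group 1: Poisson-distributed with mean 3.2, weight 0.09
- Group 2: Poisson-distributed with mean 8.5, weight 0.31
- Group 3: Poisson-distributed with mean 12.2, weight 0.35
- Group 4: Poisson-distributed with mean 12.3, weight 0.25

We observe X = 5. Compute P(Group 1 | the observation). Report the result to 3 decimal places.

The responsibility of component k is w_k f_k(x) divided by Σ_j w_j f_j(x).
Evaluate each component's likelihood at the observed value:
  L_1 = e^(−3.2)·3.2^5/5! = 0.113979
  L_2 = e^(−8.5)·8.5^5/5! = 0.0752333
  L_3 = e^(−12.2)·12.2^5/5! = 0.0113299
  L_4 = e^(−12.3)·12.3^5/5! = 0.0106788
Weight by the priors:
  w_1·L_1 = 0.09 × 0.113979 = 0.0102581
  w_2·L_2 = 0.31 × 0.0752333 = 0.0233223
  w_3·L_3 = 0.35 × 0.0113299 = 0.00396546
  w_4·L_4 = 0.25 × 0.0106788 = 0.0026697
Marginal: 0.0102581 + 0.0233223 + 0.00396546 + 0.0026697 = 0.0402156
Responsibility of Group 1: 0.0102581 / 0.0402156 ≈ 0.255

0.255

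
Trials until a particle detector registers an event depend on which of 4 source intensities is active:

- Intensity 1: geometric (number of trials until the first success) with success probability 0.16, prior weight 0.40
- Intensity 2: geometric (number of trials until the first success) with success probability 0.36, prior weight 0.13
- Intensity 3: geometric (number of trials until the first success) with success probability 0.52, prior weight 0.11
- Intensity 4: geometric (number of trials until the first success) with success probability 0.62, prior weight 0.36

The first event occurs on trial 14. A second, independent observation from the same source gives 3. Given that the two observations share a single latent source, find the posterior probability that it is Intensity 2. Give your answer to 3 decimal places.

0.027

Apply Bayes' rule: the posterior for each component is proportional to its prior times its likelihood at x.
Since both observations come from the same component, the likelihood for component k is f_k(x₁)·f_k(x₂).
  L_1 = [0.16·(1−0.16)^13 = 0.16·0.103665 = 0.0165863] × [0.112896] = 0.00187253
  L_2 = [0.36·(1−0.36)^13 = 0.36·0.00302231 = 0.00108803] × [0.147456] = 0.000160437
  L_3 = [0.52·(1−0.52)^13 = 0.52·7.18019e-05 = 3.7337e-05] × [0.119808] = 4.47327e-06
  L_4 = [0.62·(1−0.62)^13 = 0.62·3.44498e-06 = 2.13589e-06] × [0.089528] = 1.91222e-07
Multiply by the mixture weights:
  π_1·L_1 = 0.40 × 0.00187253 = 0.000749013
  π_2·L_2 = 0.13 × 0.000160437 = 2.08568e-05
  π_3·L_3 = 0.11 × 4.47327e-06 = 4.9206e-07
  π_4·L_4 = 0.36 × 1.91222e-07 = 6.88398e-08
Sum: 0.000749013 + 2.08568e-05 + 4.9206e-07 + 6.88398e-08 = 0.000770431
P(Intensity 2 | x₁,x₂) = 2.08568e-05 / 0.000770431 ≈ 0.027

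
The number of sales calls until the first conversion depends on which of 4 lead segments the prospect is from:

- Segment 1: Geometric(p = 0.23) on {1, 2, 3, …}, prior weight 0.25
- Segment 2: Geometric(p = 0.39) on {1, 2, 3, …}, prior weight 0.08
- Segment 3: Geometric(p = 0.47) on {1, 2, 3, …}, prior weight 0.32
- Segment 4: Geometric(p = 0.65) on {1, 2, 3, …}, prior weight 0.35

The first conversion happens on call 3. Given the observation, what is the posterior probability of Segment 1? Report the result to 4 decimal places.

Posterior ∝ prior × likelihood, so P(k | x) ∝ π_k f_k(x); normalise over all components.
Component likelihoods at x = 3:
  f_1 = 0.23·(1−0.23)^2 = 0.23·0.5929 = 0.136367
  f_2 = 0.39·(1−0.39)^2 = 0.39·0.3721 = 0.145119
  f_3 = 0.47·(1−0.47)^2 = 0.47·0.2809 = 0.132023
  f_4 = 0.65·(1−0.65)^2 = 0.65·0.1225 = 0.079625
Unnormalised posteriors:
  π_1·f_1 = 0.25 × 0.136367 = 0.0340917
  π_2·f_2 = 0.08 × 0.145119 = 0.0116095
  π_3·f_3 = 0.32 × 0.132023 = 0.0422474
  π_4·f_4 = 0.35 × 0.079625 = 0.0278687
Normaliser: 0.0340917 + 0.0116095 + 0.0422474 + 0.0278687 = 0.115817
P(Segment 1 | data) ≈ 0.2944

0.2944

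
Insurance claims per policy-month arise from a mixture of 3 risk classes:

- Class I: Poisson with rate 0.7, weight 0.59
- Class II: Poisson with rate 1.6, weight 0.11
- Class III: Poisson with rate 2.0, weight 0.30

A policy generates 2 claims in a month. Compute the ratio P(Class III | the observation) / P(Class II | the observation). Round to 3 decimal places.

Since P(k|x) ∝ π_k f_k(x), the posterior odds are π_i f_i(x) / (π_j f_j(x)).
Evaluate each component's likelihood at the observed value:
  L_I = e^(−0.7)·0.7^2/2! = 0.121663
  L_II = e^(−1.6)·1.6^2/2! = 0.258428
  L_III = e^(−2.0)·2.0^2/2! = 0.270671
0.0812012 / 0.028427 ≈ 2.856

2.856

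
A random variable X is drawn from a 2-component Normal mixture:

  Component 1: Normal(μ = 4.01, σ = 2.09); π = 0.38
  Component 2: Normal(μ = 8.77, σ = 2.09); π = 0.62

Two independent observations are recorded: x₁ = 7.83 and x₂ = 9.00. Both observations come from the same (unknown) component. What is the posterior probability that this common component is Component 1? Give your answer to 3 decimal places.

The responsibility of component k is π_k f_k(x) divided by Σ_j π_j f_j(x).
Since both observations come from the same component, the likelihood for component k is f_k(x₁)·f_k(x₂).
  f_1 = [(1/(2.09·√(2π)))·exp(−(7.83−4.01)²/(2·2.09²)) = 0.190881·exp(-1.67034) = 0.0359208] × [0.011039] = 0.000396528
  f_2 = [(1/(2.09·√(2π)))·exp(−(7.83−8.77)²/(2·2.09²)) = 0.190881·exp(-0.10114) = 0.17252] × [0.189729] = 0.032732
Unnormalised posteriors:
  π_1·f_1 = 0.38 × 0.000396528 = 0.000150681
  π_2·f_2 = 0.62 × 0.032732 = 0.0202938
Marginal: 0.000150681 + 0.0202938 = 0.0204445
So the posterior for Component 1 is 0.000150681 / 0.0204445 ≈ 0.007.

0.007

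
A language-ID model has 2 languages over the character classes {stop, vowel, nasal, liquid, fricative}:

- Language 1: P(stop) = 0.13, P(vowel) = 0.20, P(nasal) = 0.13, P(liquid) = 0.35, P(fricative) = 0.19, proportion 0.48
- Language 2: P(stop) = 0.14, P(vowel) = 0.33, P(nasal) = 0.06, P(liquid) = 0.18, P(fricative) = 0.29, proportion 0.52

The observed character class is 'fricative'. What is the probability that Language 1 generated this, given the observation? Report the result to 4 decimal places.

0.3769

The responsibility of component k is P(Z=k) f_k(x) divided by Σ_j P(Z=j) f_j(x).
Component likelihoods at x = 'fricative':
  f_1 = 0.19
  f_2 = 0.29
Weight by the priors:
  P(Z=1)·f_1 = 0.48 × 0.19 = 0.0912
  P(Z=2)·f_2 = 0.52 × 0.29 = 0.1508
Sum: 0.0912 + 0.1508 = 0.242
P(Language 1 | 'fricative') ≈ 0.3769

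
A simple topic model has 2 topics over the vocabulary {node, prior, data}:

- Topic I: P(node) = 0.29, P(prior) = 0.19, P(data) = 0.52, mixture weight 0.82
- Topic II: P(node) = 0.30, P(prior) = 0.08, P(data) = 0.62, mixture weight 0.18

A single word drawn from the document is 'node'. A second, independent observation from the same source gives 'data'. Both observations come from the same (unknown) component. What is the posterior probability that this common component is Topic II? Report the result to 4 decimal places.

0.2131

Apply Bayes' rule: the posterior for each component is proportional to its prior times its likelihood at x.
Since both observations come from the same component, the likelihood for component k is f_k(x₁)·f_k(x₂).
  p_I = [0.29] × [0.52] = 0.1508
  p_II = [0.3] × [0.62] = 0.186
Multiply by the mixture weights:
  π_I·p_I = 0.82 × 0.1508 = 0.123656
  π_II·p_II = 0.18 × 0.186 = 0.03348
Denominator: 0.123656 + 0.03348 = 0.157136
P(Topic II | x₁,x₂) = 0.03348 / 0.157136 ≈ 0.2131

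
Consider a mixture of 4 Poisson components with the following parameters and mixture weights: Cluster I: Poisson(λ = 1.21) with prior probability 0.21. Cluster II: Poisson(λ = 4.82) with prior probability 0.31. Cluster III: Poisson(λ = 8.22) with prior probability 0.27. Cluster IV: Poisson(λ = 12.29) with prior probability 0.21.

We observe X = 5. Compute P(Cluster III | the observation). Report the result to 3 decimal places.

By Bayes' theorem, P(k | x) = w_k f_k(x) / Σ_j w_j f_j(x).
Evaluate each component's likelihood at the observed value:
  p_I = e^(−1.21)·1.21^5/5! = 0.00644539
  p_II = e^(−4.82)·4.82^5/5! = 0.174886
  p_III = e^(−8.22)·8.22^5/5! = 0.0841932
  p_IV = e^(−12.29)·12.29^5/5! = 0.0107423
Unnormalised posteriors:
  w_I·p_I = 0.21 × 0.00644539 = 0.00135353
  w_II·p_II = 0.31 × 0.174886 = 0.0542146
  w_III·p_III = 0.27 × 0.0841932 = 0.0227322
  w_IV·p_IV = 0.21 × 0.0107423 = 0.00225589
Marginal: 0.00135353 + 0.0542146 + 0.0227322 + 0.00225589 = 0.0805562
P(Cluster III | data) ≈ 0.282

0.282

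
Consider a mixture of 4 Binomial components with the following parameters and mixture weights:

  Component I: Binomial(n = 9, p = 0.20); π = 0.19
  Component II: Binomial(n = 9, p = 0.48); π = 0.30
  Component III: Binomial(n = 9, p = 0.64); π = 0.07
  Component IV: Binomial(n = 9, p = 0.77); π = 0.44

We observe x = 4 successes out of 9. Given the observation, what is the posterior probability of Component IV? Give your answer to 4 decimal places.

0.1137

By Bayes' theorem, P(k | x) = w_k f_k(x) / Σ_j w_j f_j(x).
Component likelihoods at x = 4 successes out of 9:
  p_I = C(9,4)·0.20^4·0.80^5 = 126·0.0016·0.32768 = 0.0660603
  p_II = C(9,4)·0.48^4·0.52^5 = 126·0.0530842·0.0380204 = 0.254303
  p_III = C(9,4)·0.64^4·0.36^5 = 126·0.167772·0.00604662 = 0.127821
  p_IV = C(9,4)·0.77^4·0.23^5 = 126·0.35153·0.000643634 = 0.0285084
Prior × likelihood for each component:
  w_I·p_I = 0.19 × 0.0660603 = 0.0125515
  w_II·p_II = 0.30 × 0.254303 = 0.076291
  w_III·p_III = 0.07 × 0.127821 = 0.00894749
  w_IV·p_IV = 0.44 × 0.0285084 = 0.0125437
Sum: 0.0125515 + 0.076291 + 0.00894749 + 0.0125437 = 0.110334
Responsibility of Component IV: 0.0125437 / 0.110334 ≈ 0.1137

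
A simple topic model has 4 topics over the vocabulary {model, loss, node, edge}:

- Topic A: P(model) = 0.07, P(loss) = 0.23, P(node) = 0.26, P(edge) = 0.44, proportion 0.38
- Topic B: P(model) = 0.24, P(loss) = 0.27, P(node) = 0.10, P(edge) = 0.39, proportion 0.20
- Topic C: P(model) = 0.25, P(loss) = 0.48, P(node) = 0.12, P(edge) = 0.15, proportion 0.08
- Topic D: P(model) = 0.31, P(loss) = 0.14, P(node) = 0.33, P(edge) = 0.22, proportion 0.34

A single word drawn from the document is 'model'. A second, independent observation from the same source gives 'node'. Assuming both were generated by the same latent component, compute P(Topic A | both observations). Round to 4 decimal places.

By Bayes' theorem, P(k | x) = P(Z=k) f_k(x) / Σ_j P(Z=j) f_j(x).
Since both observations come from the same component, the likelihood for component k is f_k(x₁)·f_k(x₂).
  L_A = [0.07] × [0.26] = 0.0182
  L_B = [0.24] × [0.1] = 0.024
  L_C = [0.25] × [0.12] = 0.03
  L_D = [0.31] × [0.33] = 0.1023
Weight by the priors:
  P(Z=A)·L_A = 0.38 × 0.0182 = 0.006916
  P(Z=B)·L_B = 0.20 × 0.024 = 0.0048
  P(Z=C)·L_C = 0.08 × 0.03 = 0.0024
  P(Z=D)·L_D = 0.34 × 0.1023 = 0.034782
Denominator: 0.006916 + 0.0048 + 0.0024 + 0.034782 = 0.048898
Responsibility of Topic A: 0.006916 / 0.048898 ≈ 0.1414

0.1414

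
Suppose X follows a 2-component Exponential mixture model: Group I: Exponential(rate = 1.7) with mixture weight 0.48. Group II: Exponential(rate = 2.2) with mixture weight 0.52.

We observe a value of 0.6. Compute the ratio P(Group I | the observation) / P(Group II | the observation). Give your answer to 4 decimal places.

Since P(k|x) ∝ π_k f_k(x), the posterior odds are π_i f_i(x) / (π_j f_j(x)).
Component likelihoods at x = 0.6:
  L_I = 0.613011
  L_II = 0.587698
Odds = (0.48/0.52) × (0.613011/0.587698) = 0.923077 × 1.04307 ≈ 0.9628

0.9628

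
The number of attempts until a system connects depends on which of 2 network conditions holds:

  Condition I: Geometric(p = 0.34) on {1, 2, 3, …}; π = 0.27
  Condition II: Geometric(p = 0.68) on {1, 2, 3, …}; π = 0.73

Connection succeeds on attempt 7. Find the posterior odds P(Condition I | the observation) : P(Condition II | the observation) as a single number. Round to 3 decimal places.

14.236

Only the two components matter; the odds are (π_i f_i(x)) / (π_j f_j(x)).
Evaluate each component's likelihood at the observed value:
  L_I = 0.34·(1−0.34)^6 = 0.34·0.082654 = 0.0281023
  L_II = 0.68·(1−0.68)^6 = 0.68·0.00107374 = 0.000730144
Odds = (0.27/0.73) × (0.0281023/0.000730144) = 0.369863 × 38.4887 ≈ 14.236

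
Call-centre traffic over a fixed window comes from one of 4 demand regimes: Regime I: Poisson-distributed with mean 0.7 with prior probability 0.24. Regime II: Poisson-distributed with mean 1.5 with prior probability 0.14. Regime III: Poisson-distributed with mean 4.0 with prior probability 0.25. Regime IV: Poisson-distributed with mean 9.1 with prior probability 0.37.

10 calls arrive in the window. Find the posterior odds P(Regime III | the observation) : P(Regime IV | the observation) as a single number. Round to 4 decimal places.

The posterior odds equal the prior odds times the likelihood ratio: (π_i/π_j)·(f_i(x)/f_j(x)).
Evaluate each component's likelihood at the observed value:
  L_I = 3.86555e-09
  L_II = 3.54575e-06
  L_III = 0.00529248
  L_IV = 0.119832
Posterior odds = (π_III·L_III) / (π_IV·L_IV) = (0.25·0.00529248) / (0.37·0.119832) = 0.00132312 / 0.0443377 ≈ 0.0298

0.0298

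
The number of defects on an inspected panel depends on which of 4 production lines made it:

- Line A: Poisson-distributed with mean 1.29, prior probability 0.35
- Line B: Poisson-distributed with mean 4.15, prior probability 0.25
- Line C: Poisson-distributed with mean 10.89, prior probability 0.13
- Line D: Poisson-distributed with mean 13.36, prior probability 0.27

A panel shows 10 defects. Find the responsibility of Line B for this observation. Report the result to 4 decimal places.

0.0427

P(component k | x) = P(Z=k)·f_k(x) / marginal(x), where marginal(x) = Σ_j P(Z=j)·f_j(x).
Poisson probabilities:
  p_A = 9.68042e-07
  p_B = 0.00658258
  p_C = 0.120517
  p_D = 0.0787276
Weight by the priors:
  P(Z=A)·p_A = 0.35 × 9.68042e-07 = 3.38815e-07
  P(Z=B)·p_B = 0.25 × 0.00658258 = 0.00164564
  P(Z=C)·p_C = 0.13 × 0.120517 = 0.0156672
  P(Z=D)·p_D = 0.27 × 0.0787276 = 0.0212565
Marginal: 3.38815e-07 + 0.00164564 + 0.0156672 + 0.0212565 = 0.0385697
P(Line B | the observation) = 0.00164564 / 0.0385697 ≈ 0.0427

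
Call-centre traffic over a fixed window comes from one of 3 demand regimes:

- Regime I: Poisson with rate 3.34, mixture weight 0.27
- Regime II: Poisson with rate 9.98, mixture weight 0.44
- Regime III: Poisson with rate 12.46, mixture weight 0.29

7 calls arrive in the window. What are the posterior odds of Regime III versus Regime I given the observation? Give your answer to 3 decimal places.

The posterior odds equal the prior odds times the likelihood ratio: (π_i/π_j)·(f_i(x)/f_j(x)).
Poisson probabilities:
  p_I = 0.0326025
  p_II = 0.0906201
  p_III = 0.0358828
Odds = (0.29/0.27) × (0.0358828/0.0326025) = 1.07407 × 1.10061 ≈ 1.182

1.182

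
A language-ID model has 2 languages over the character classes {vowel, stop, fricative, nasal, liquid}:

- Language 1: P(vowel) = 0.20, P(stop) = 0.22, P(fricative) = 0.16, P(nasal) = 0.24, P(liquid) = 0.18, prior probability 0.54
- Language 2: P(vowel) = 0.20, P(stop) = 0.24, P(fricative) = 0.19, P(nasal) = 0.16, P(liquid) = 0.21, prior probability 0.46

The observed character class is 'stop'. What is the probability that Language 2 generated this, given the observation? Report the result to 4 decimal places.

P(component k | x) = π_k·f_k(x) / marginal(x), where marginal(x) = Σ_j π_j·f_j(x).
Evaluate each component's likelihood at the observed value:
  L_1 = 0.22
  L_2 = 0.24
Prior × likelihood for each component:
  π_1·L_1 = 0.54 × 0.22 = 0.1188
  π_2·L_2 = 0.46 × 0.24 = 0.1104
Marginal: 0.1188 + 0.1104 = 0.2292
P(Language 2 | 'stop') ≈ 0.4817

0.4817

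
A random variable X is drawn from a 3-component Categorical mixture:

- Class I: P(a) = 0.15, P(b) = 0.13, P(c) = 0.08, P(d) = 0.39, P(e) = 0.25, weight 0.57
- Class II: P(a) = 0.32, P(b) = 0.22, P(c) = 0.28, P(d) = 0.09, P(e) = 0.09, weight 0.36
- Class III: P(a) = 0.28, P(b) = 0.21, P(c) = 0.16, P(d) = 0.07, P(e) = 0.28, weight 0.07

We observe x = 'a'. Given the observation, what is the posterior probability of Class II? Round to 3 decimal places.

0.523

By Bayes' theorem, P(k | x) = π_k f_k(x) / Σ_j π_j f_j(x).
Evaluate each component's likelihood at the observed value:
  f_I = P(a | comp) = 0.15
  f_II = P(a | comp) = 0.32
  f_III = P(a | comp) = 0.28
Weight by the priors:
  π_I·f_I = 0.57 × 0.15 = 0.0855
  π_II·f_II = 0.36 × 0.32 = 0.1152
  π_III·f_III = 0.07 × 0.28 = 0.0196
Evidence: 0.0855 + 0.1152 + 0.0196 = 0.2203
Responsibility of Class II: 0.1152 / 0.2203 ≈ 0.523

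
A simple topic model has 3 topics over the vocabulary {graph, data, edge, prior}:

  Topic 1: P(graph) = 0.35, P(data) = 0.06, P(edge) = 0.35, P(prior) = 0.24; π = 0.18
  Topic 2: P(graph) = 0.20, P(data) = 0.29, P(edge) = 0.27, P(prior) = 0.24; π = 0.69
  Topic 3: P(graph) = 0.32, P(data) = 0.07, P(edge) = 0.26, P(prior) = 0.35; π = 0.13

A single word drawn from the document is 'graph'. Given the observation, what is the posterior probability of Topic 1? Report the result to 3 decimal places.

Apply Bayes' rule: the posterior for each component is proportional to its prior times its likelihood at x.
Component likelihoods at x = 'graph':
  p_1 = P(graph | comp) = 0.35
  p_2 = P(graph | comp) = 0.20
  p_3 = P(graph | comp) = 0.32
Unnormalised posteriors:
  P(Z=1)·p_1 = 0.18 × 0.35 = 0.063
  P(Z=2)·p_2 = 0.69 × 0.2 = 0.138
  P(Z=3)·p_3 = 0.13 × 0.32 = 0.0416
Marginal: 0.063 + 0.138 + 0.0416 = 0.2426
P(Topic 1 | x) = 0.063 / 0.2426 ≈ 0.260

0.260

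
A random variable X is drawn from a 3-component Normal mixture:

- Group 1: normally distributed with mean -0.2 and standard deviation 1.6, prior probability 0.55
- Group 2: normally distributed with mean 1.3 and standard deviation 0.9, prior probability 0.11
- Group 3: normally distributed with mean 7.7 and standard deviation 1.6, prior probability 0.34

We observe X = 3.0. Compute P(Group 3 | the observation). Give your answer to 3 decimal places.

0.041

The responsibility of component k is P(Z=k) f_k(x) divided by Σ_j P(Z=j) f_j(x).
Evaluate each component's likelihood at the observed value:
  f_1 = 0.0337444
  f_2 = 0.0744574
  f_3 = 0.00333462
Multiply by the mixture weights:
  P(Z=1)·f_1 = 0.55 × 0.0337444 = 0.0185594
  P(Z=2)·f_2 = 0.11 × 0.0744574 = 0.00819031
  P(Z=3)·f_3 = 0.34 × 0.00333462 = 0.00113377
Normaliser: 0.0185594 + 0.00819031 + 0.00113377 = 0.0278835
P(Group 3 | the observation) = 0.00113377 / 0.0278835 ≈ 0.041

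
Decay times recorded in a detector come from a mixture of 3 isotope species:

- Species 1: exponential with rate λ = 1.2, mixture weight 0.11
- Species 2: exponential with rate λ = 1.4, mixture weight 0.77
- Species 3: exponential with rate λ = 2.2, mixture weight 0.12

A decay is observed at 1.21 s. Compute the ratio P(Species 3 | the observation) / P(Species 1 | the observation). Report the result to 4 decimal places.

Posterior odds = (w_i f_i(x)) / (w_j f_j(x)); the normalising sum cancels.
Component likelihoods at x = 1.21 s:
  p_1 = 0.280922
  p_2 = 0.257296
  p_3 = 0.153579
Odds = (0.12/0.11) × (0.153579/0.280922) = 1.09091 × 0.546695 ≈ 0.5964

0.5964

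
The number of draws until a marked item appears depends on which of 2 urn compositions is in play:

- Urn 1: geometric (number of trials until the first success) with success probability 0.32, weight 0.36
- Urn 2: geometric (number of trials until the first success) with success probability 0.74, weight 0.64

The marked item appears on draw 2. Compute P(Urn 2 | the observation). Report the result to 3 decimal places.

Posterior ∝ prior × likelihood, so P(k | x) ∝ w_k f_k(x); normalise over all components.
Evaluate each component's likelihood at the observed value:
  p_1 = 0.2176
  p_2 = 0.1924
Unnormalised posteriors:
  w_1·p_1 = 0.36 × 0.2176 = 0.078336
  w_2·p_2 = 0.64 × 0.1924 = 0.123136
Sum: 0.078336 + 0.123136 = 0.201472
So the posterior for Urn 2 is 0.123136 / 0.201472 ≈ 0.611.

0.611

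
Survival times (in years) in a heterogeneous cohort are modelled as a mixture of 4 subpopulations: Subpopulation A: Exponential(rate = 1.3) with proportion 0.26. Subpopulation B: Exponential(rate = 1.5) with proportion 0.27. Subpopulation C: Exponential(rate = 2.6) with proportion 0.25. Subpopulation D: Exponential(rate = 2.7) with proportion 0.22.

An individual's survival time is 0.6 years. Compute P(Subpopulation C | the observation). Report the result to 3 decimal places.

The responsibility of component k is P(Z=k) f_k(x) divided by Σ_j P(Z=j) f_j(x).
Evaluate each component's likelihood at the observed value:
  f_A = 1.3·e^(−1.3·0.6) = 1.3·e^(−0.7800) = 0.595928
  f_B = 1.5·e^(−1.5·0.6) = 1.5·e^(−0.9000) = 0.609854
  f_C = 2.6·e^(−2.6·0.6) = 2.6·e^(−1.5600) = 0.546354
  f_D = 2.7·e^(−2.7·0.6) = 2.7·e^(−1.6200) = 0.534326
Multiply by the mixture weights:
  P(Z=A)·f_A = 0.26 × 0.595928 = 0.154941
  P(Z=B)·f_B = 0.27 × 0.609854 = 0.164661
  P(Z=C)·f_C = 0.25 × 0.546354 = 0.136588
  P(Z=D)·f_D = 0.22 × 0.534326 = 0.117552
Evidence: 0.154941 + 0.164661 + 0.136588 + 0.117552 = 0.573742
P(Subpopulation C | the observation) ≈ 0.238

0.238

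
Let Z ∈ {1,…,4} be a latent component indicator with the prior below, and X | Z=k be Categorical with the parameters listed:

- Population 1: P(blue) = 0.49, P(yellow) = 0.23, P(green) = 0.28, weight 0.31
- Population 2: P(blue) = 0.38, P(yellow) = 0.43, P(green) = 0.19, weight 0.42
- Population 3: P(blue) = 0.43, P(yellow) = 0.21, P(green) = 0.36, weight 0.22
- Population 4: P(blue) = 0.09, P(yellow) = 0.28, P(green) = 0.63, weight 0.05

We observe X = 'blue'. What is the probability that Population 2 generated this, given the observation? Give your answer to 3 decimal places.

Posterior ∝ prior × likelihood, so P(k | x) ∝ w_k f_k(x); normalise over all components.
Categorical probabilities:
  f_1 = P(blue | comp) = 0.49
  f_2 = P(blue | comp) = 0.38
  f_3 = P(blue | comp) = 0.43
  f_4 = P(blue | comp) = 0.09
Unnormalised posteriors:
  w_1·f_1 = 0.31 × 0.49 = 0.1519
  w_2·f_2 = 0.42 × 0.38 = 0.1596
  w_3·f_3 = 0.22 × 0.43 = 0.0946
  w_4·f_4 = 0.05 × 0.09 = 0.0045
Marginal: 0.1519 + 0.1596 + 0.0946 + 0.0045 = 0.4106
So the posterior for Population 2 is 0.1596 / 0.4106 ≈ 0.389.

0.389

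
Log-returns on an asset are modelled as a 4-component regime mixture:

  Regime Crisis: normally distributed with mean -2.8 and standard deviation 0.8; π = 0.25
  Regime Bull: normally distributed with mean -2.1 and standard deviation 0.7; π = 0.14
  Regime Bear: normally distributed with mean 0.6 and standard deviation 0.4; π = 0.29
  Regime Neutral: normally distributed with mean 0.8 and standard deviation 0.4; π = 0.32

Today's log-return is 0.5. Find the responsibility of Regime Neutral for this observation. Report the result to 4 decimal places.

P(component k | x) = w_k·f_k(x) / marginal(x), where marginal(x) = Σ_j w_j·f_j(x).
Component likelihoods at x = 0.5:
  f_Crisis = 0.000100676
  f_Bull = 0.000575528
  f_Bear = 0.96667
  f_Neutral = 0.752844
Weight by the priors:
  w_Crisis·f_Crisis = 0.25 × 0.000100676 = 2.51689e-05
  w_Bull·f_Bull = 0.14 × 0.000575528 = 8.05739e-05
  w_Bear·f_Bear = 0.29 × 0.96667 = 0.280334
  w_Neutral·f_Neutral = 0.32 × 0.752844 = 0.24091
Marginal: 2.51689e-05 + 8.05739e-05 + 0.280334 + 0.24091 = 0.52135
P(Regime Neutral | x) = 0.24091 / 0.52135 ≈ 0.4621

0.4621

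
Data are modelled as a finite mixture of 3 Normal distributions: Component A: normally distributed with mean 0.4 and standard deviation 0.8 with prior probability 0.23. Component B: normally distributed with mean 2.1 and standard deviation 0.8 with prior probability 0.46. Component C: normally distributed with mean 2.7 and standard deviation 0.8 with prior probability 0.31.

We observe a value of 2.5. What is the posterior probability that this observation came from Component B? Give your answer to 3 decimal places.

0.569

By Bayes' theorem, P(k | x) = w_k f_k(x) / Σ_j w_j f_j(x).
Component likelihoods at x = 2.5:
  p_A = (1/(0.8·√(2π)))·exp(−(2.5−0.4)²/(2·0.8²)) = 0.498678·exp(-3.44531) = 0.0159052
  p_B = (1/(0.8·√(2π)))·exp(−(2.5−2.1)²/(2·0.8²)) = 0.498678·exp(-0.12500) = 0.440082
  p_C = (1/(0.8·√(2π)))·exp(−(2.5−2.7)²/(2·0.8²)) = 0.498678·exp(-0.03125) = 0.483335
Prior × likelihood for each component:
  w_A·p_A = 0.23 × 0.0159052 = 0.0036582
  w_B·p_B = 0.46 × 0.440082 = 0.202438
  w_C·p_C = 0.31 × 0.483335 = 0.149834
Marginal: 0.0036582 + 0.202438 + 0.149834 = 0.35593
P(Component B | 2.5) ≈ 0.569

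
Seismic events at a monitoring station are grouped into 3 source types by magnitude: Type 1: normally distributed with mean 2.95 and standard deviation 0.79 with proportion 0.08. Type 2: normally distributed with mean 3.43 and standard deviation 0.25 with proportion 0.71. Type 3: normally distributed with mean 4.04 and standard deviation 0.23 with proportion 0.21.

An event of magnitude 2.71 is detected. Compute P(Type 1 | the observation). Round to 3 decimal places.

0.683

Posterior ∝ prior × likelihood, so P(k | x) ∝ π_k f_k(x); normalise over all components.
Component likelihoods at x = 2.71:
  f_1 = (1/(0.79·√(2π)))·exp(−(2.71−2.95)²/(2·0.79²)) = 0.504990·exp(-0.04615) = 0.482216
  f_2 = (1/(0.25·√(2π)))·exp(−(2.71−3.43)²/(2·0.25²)) = 1.595769·exp(-4.14720) = 0.0252269
  f_3 = (1/(0.23·√(2π)))·exp(−(2.71−4.04)²/(2·0.23²)) = 1.734532·exp(-16.71928) = 9.50803e-08
Multiply by the mixture weights:
  π_1·f_1 = 0.08 × 0.482216 = 0.0385773
  π_2·f_2 = 0.71 × 0.0252269 = 0.0179111
  π_3·f_3 = 0.21 × 9.50803e-08 = 1.99669e-08
Denominator: 0.0385773 + 0.0179111 + 1.99669e-08 = 0.0564884
P(Type 1 | the observation) ≈ 0.683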